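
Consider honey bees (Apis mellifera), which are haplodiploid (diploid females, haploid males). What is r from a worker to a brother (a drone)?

0.25

Her haploid brother carries none of their father's genes and a random half of their mother's genome; that half matches the maternal half of her own genome with probability 1/2: r = 1/2 · 1/2 = 1/4.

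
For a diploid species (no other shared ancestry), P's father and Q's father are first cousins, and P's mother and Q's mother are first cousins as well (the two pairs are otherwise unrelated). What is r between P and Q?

0.0625

With two independent routes of shared ancestry, r is the sum of the two contributions.
P and Q are related in two ways: second cousins through their fathers (r = 1/32) and second cousins through their mothers (r = 1/32).
r = 1/32 + 1/32 = 0.0625.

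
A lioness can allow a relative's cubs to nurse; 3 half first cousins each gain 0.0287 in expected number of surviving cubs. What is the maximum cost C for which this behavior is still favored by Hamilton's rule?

0.00538125

r to a half first cousin = 0.0625 (half first cousins share one grandparent — one path of length 4: r = (1/2)^4 = 1/16).
Hamilton's rule: n·r·B > C, so the trait is favored while C < n·r·B = 3·0.0625·0.0287 = 0.00538125.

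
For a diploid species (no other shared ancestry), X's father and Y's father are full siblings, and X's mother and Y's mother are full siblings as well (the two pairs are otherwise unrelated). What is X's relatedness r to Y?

Independent pedigree routes through distinct common ancestors add.
X and Y are related in two ways: first cousins through their fathers (r = 1/8) and first cousins through their mothers (r = 1/8) — i.e. double first cousins.
r = 1/8 + 1/8 = 1/4 = 0.25.

0.25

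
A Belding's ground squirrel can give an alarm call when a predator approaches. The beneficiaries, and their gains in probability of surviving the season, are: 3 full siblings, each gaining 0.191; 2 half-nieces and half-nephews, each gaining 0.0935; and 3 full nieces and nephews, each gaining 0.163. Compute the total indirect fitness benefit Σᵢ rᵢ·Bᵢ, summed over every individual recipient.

0.432125

r to a full sibling = 1/2 (full sibs share both parents — two paths of length 2: r = 2·(1/2)^2 = 1/2).
r to a half-niece or half-nephew = 0.125 (half-aunt/uncle↔niece/nephew: one path of length 3: r = (1/2)^3 = 1/8).
r to a full niece or nephew = 0.25 (full aunt/uncle↔niece/nephew: two paths of length 3 through the shared grandparent pair: r = 2·(1/2)^3 = 1/4).
Summing one r·B term per recipient: 3·0.5·0.191 + 2·0.125·0.0935 + 3·0.25·0.163 = 0.432125.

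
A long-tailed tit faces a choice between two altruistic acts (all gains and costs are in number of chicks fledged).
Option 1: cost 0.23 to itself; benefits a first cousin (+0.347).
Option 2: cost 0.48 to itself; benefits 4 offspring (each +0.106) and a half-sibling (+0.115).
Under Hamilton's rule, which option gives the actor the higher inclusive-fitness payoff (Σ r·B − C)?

Option 1: r to a first cousin = 0.125.
Option 1: Σ r·B − C = (1·0.125·0.347) − 0.23 = -0.186625.
Option 2: r to an offspring = 0.5.
Option 2: r to a half-sibling = 0.25.
Option 2: Σ r·B − C = (4·0.5·0.106 + 1·0.25·0.115) − 0.48 = -0.23925.
Option 1 has the higher net inclusive-fitness payoff.

Option 1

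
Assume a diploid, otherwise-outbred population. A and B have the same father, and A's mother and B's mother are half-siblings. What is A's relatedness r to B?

Wright's path rule: contributions from independent ancestry routes add.
A and B are related in two ways: half-sibs through their shared father (r = 1/4) and half first cousins through their mothers (r = 1/16).
r = 1/4 + 1/16 = 5/16 = 0.3125.

0.3125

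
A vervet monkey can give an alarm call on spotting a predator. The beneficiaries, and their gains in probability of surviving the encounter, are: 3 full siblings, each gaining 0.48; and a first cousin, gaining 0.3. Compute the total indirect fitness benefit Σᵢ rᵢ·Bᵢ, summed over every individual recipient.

r to a full sibling = 0.5 (full sibs share both parents — two paths of length 2: r = 2·(1/2)^2 = 1/2).
r to a first cousin = 1/8 (first cousins share one grandparent pair — two paths of length 4: r = 2·(1/2)^4 = 1/8).
Summing one r·B term per recipient: 3·0.5·0.48 + 1·0.125·0.3 = 0.7575.

0.7575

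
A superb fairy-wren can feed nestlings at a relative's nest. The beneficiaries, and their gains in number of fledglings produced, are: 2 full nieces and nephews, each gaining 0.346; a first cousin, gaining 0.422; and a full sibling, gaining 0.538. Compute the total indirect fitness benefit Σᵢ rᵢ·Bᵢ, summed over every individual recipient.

r to a full niece or nephew = 1/4 (full aunt/uncle↔niece/nephew: two paths of length 3 through the shared grandparent pair: r = 2·(1/2)^3 = 1/4).
r to a first cousin = 0.125 (first cousins share one grandparent pair — two paths of length 4: r = 2·(1/2)^4 = 1/8).
r to a full sibling = 0.5 (full sibs share both parents — two paths of length 2: r = 2·(1/2)^2 = 1/2).
Summing one r·B term per recipient: 2·0.25·0.346 + 1·0.125·0.422 + 1·0.5·0.538 = 0.49475.

0.49475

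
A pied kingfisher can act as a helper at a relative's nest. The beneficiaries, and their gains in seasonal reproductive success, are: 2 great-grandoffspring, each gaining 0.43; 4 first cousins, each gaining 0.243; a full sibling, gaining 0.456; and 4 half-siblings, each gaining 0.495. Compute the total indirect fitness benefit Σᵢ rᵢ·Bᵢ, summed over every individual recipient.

0.952

r to a great-grandoffspring = 1/8 (three parent–offspring links: r = (1/2)^3 = 1/8).
r to a first cousin = 0.125 (first cousins share one grandparent pair — two paths of length 4: r = 2·(1/2)^4 = 1/8).
r to a full sibling = 0.5 (full sibs share both parents — two paths of length 2: r = 2·(1/2)^2 = 1/2).
r to a half-sibling = 1/4 (half-sibs share one parent — one path of length 2: r = (1/2)^2 = 1/4).
Summing one r·B term per recipient: 2·0.125·0.43 + 4·0.125·0.243 + 1·0.5·0.456 + 4·0.25·0.495 = 0.952.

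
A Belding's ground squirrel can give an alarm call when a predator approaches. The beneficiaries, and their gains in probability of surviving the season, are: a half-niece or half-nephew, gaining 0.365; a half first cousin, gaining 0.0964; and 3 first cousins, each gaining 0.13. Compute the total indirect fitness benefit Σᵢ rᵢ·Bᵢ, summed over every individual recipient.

r to a half-niece or half-nephew = 0.125 (half-aunt/uncle↔niece/nephew: one path of length 3: r = (1/2)^3 = 1/8).
r to a half first cousin = 1/16 (half first cousins share one grandparent — one path of length 4: r = (1/2)^4 = 1/16).
r to a first cousin = 0.125 (first cousins share one grandparent pair — two paths of length 4: r = 2·(1/2)^4 = 1/8).
Summing one r·B term per recipient: 1·0.125·0.365 + 1·0.0625·0.0964 + 3·0.125·0.13 = 0.1004.

0.1004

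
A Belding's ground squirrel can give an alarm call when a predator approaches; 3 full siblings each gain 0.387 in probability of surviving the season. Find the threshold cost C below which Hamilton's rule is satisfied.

0.5805

r to a full sibling = 1/2 (full sibs share both parents — two paths of length 2: r = 2·(1/2)^2 = 1/2).
Hamilton's rule: n·r·B > C, so the trait is favored while C < n·r·B = 3·0.5·0.387 = 0.5805.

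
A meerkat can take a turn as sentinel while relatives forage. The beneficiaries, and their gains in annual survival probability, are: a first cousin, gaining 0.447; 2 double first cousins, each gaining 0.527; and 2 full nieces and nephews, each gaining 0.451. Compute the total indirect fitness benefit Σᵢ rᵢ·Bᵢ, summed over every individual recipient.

r to a first cousin = 1/8 (first cousins share one grandparent pair — two paths of length 4: r = 2·(1/2)^4 = 1/8).
r to a double first cousin = 0.25 (double first cousins share both grandparent pairs — four paths of length 4: r = 4·(1/2)^4 = 1/4).
r to a full niece or nephew = 0.25 (full aunt/uncle↔niece/nephew: two paths of length 3 through the shared grandparent pair: r = 2·(1/2)^3 = 1/4).
Summing one r·B term per recipient: 1·0.125·0.447 + 2·0.25·0.527 + 2·0.25·0.451 = 0.544875.

0.544875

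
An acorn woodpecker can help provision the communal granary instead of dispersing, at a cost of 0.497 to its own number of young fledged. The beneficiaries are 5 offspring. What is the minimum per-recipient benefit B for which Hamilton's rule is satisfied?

r to an offspring = 0.5 (one parent–offspring link: r = (1/2)^1 = 1/2).
Hamilton's rule with n recipients of equal r: n·r·B > C, so B > C/(n·r) = 0.497/(5·0.5) = 0.1988.

0.1988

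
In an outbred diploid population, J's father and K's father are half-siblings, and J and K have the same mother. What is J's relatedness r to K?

Independent pedigree routes through distinct common ancestors add.
J and K are related in two ways: half first cousins through their fathers (r = 1/16) and half-sibs through their shared mother (r = 1/4).
r = 1/16 + 1/4 = 5/16 = 0.3125.

0.3125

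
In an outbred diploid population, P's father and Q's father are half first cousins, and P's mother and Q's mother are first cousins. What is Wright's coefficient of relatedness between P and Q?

With two independent routes of shared ancestry, r is the sum of the two contributions.
P and Q are related in two ways: half second cousins through their fathers (r = 1/64) and second cousins through their mothers (r = 1/32).
r = 1/64 + 1/32 = 3/64 = 0.046875.

0.046875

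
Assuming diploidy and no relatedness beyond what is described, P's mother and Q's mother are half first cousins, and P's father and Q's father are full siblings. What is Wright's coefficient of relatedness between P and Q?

Relatedness sums over independent paths through distinct common ancestors.
P and Q are related in two ways: half second cousins through their mothers (r = 1/64) and first cousins through their fathers (r = 1/8).
r = 1/64 + 1/8 = 0.140625.

0.140625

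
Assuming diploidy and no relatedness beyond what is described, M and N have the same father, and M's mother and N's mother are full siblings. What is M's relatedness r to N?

0.375

With two independent routes of shared ancestry, r is the sum of the two contributions.
M and N are related in two ways: half-sibs through their shared father (r = 1/4) and first cousins through their mothers (r = 1/8).
r = 1/4 + 1/8 = 0.375.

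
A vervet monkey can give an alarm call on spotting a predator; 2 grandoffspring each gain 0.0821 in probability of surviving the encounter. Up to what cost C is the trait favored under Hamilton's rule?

r to a grandoffspring = 0.25 (two parent–offspring links: r = (1/2)^2 = 1/4).
Hamilton's rule: n·r·B > C, so the trait is favored while C < n·r·B = 2·0.25·0.0821 = 0.04105.

0.04105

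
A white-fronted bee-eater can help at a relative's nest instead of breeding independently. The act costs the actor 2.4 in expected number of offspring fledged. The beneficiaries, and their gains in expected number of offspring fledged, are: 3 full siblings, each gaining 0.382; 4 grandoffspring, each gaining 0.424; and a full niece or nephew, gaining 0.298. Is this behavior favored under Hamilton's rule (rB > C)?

No

Hamilton's rule: the trait is favored when the sum of r·B over every recipient exceeds the actor's cost C.
r to a full sibling = 0.5 (full sibs share both parents — two paths of length 2: r = 2·(1/2)^2 = 1/2).
r to a grandoffspring = 1/4 (two parent–offspring links: r = (1/2)^2 = 1/4).
r to a full niece or nephew = 0.25 (full aunt/uncle↔niece/nephew: two paths of length 3 through the shared grandparent pair: r = 2·(1/2)^3 = 1/4).
Summing one r·B term per recipient: 3·0.5·0.382 + 4·0.25·0.424 + 1·0.25·0.298 = 1.0715.
1.0715 < 2.4: the indirect benefit is less than the cost.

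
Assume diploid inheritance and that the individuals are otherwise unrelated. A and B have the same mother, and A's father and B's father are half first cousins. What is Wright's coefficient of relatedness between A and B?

Independent pedigree routes through distinct common ancestors add.
A and B are related in two ways: half-sibs through their shared mother (r = 1/4) and half second cousins through their fathers (r = 1/64).
r = 1/4 + 1/64 = 17/64 = 0.265625.

0.265625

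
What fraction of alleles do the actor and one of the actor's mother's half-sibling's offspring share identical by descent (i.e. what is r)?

Each parent–offspring link contributes a factor of 1/2, and independent paths through distinct common ancestors add.
Half first cousins share one grandparent — one path of length 4: r = (1/2)^4 = 1/16.

0.0625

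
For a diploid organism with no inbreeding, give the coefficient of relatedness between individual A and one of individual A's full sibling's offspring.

0.25

Each parent–offspring link contributes a factor of 1/2, and independent paths through distinct common ancestors add.
Full aunt/uncle↔niece/nephew: two paths of length 3 through the shared grandparent pair: r = 2·(1/2)^3 = 1/4.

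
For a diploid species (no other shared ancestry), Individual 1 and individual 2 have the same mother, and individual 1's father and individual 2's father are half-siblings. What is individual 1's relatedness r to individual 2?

Relatedness sums over independent paths through distinct common ancestors.
Individual 1 and individual 2 are related in two ways: half-sibs through their shared mother (r = 1/4) and half first cousins through their fathers (r = 1/16).
r = 1/4 + 1/16 = 0.3125.

0.3125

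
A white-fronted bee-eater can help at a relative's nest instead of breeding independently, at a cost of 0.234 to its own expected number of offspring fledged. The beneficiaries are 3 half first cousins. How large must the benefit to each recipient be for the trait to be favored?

r to a half first cousin = 1/16 (half first cousins share one grandparent — one path of length 4: r = (1/2)^4 = 1/16).
Hamilton's rule with n recipients of equal r: n·r·B > C, so B > C/(n·r) = 0.234/(3·0.0625) = 1.248.

1.248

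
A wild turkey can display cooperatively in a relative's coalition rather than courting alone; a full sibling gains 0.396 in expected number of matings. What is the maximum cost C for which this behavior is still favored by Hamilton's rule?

r to a full sibling = 0.5 (full sibs share both parents — two paths of length 2: r = 2·(1/2)^2 = 1/2).
Hamilton's rule: n·r·B > C, so the trait is favored while C < n·r·B = 1·0.5·0.396 = 0.198.

0.198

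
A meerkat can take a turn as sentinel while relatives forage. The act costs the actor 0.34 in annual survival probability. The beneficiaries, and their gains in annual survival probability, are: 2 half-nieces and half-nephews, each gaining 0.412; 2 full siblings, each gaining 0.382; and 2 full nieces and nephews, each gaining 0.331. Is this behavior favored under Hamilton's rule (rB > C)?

Hamilton's rule: the trait is favored when the sum of r·B over every recipient exceeds the actor's cost C.
r to a half-niece or half-nephew = 0.125 (half-aunt/uncle↔niece/nephew: one path of length 3: r = (1/2)^3 = 1/8).
r to a full sibling = 1/2 (full sibs share both parents — two paths of length 2: r = 2·(1/2)^2 = 1/2).
r to a full niece or nephew = 1/4 (full aunt/uncle↔niece/nephew: two paths of length 3 through the shared grandparent pair: r = 2·(1/2)^3 = 1/4).
Summing one r·B term per recipient: 2·0.125·0.412 + 2·0.5·0.382 + 2·0.25·0.331 = 0.6505.
0.6505 > 0.34: the indirect benefit exceeds the cost.

Yes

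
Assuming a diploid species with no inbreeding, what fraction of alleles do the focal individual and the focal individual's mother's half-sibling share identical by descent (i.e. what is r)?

Each parent–offspring link contributes a factor of 1/2, and independent paths through distinct common ancestors add.
Half-aunt/uncle↔niece/nephew: one path of length 3: r = (1/2)^3 = 1/8.

0.125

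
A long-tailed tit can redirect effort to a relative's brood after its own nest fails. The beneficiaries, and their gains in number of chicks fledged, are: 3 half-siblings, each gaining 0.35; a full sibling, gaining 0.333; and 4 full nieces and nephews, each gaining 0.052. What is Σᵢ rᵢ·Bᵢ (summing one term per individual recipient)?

0.481

r to a half-sibling = 0.25 (half-sibs share one parent — one path of length 2: r = (1/2)^2 = 1/4).
r to a full sibling = 1/2 (full sibs share both parents — two paths of length 2: r = 2·(1/2)^2 = 1/2).
r to a full niece or nephew = 1/4 (full aunt/uncle↔niece/nephew: two paths of length 3 through the shared grandparent pair: r = 2·(1/2)^3 = 1/4).
Summing one r·B term per recipient: 3·0.25·0.35 + 1·0.5·0.333 + 4·0.25·0.052 = 0.481.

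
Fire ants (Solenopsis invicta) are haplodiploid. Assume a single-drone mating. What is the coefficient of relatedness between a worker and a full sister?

Haplodiploid full sisters inherit their father's entire haploid genome identically (contributing 1/2) and on average half of their mother's contribution (1/2 · 1/2 = 1/4); r = 1/2 + 1/4 = 3/4.

0.75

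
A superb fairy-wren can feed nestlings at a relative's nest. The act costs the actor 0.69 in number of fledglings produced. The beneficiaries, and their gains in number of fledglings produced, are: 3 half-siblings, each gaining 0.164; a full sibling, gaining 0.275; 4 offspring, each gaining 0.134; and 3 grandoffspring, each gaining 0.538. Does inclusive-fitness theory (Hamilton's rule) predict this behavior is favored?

Hamilton's rule: the trait is favored when the sum of r·B over every recipient exceeds the actor's cost C.
r to a half-sibling = 0.25 (half-sibs share one parent — one path of length 2: r = (1/2)^2 = 1/4).
r to a full sibling = 1/2 (full sibs share both parents — two paths of length 2: r = 2·(1/2)^2 = 1/2).
r to an offspring = 1/2 (one parent–offspring link: r = (1/2)^1 = 1/2).
r to a grandoffspring = 1/4 (two parent–offspring links: r = (1/2)^2 = 1/4).
Summing one r·B term per recipient: 3·0.25·0.164 + 1·0.5·0.275 + 4·0.5·0.134 + 3·0.25·0.538 = 0.932.
0.932 > 0.69: the indirect benefit exceeds the cost.

Yes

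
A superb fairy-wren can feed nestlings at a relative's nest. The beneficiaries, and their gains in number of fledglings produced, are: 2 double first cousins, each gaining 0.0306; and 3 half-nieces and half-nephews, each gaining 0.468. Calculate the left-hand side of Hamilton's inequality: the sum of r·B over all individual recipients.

r to a double first cousin = 1/4 (double first cousins share both grandparent pairs — four paths of length 4: r = 4·(1/2)^4 = 1/4).
r to a half-niece or half-nephew = 1/8 (half-aunt/uncle↔niece/nephew: one path of length 3: r = (1/2)^3 = 1/8).
Summing one r·B term per recipient: 2·0.25·0.0306 + 3·0.125·0.468 = 0.1908.

0.1908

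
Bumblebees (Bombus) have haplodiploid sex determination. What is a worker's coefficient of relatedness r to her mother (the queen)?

One meiotic link between diploid queen and diploid daughter: r = 1/2.

0.5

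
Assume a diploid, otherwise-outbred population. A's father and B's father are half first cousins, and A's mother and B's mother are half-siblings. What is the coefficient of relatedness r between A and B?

With two independent routes of shared ancestry, r is the sum of the two contributions.
A and B are related in two ways: half second cousins through their fathers (r = 1/64) and half first cousins through their mothers (r = 1/16).
r = 1/64 + 1/16 = 5/64 = 0.078125.

0.078125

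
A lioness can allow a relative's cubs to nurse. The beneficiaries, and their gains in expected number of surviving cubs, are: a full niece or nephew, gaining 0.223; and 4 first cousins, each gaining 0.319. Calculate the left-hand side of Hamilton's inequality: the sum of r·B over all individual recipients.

0.21525

r to a full niece or nephew = 0.25 (full aunt/uncle↔niece/nephew: two paths of length 3 through the shared grandparent pair: r = 2·(1/2)^3 = 1/4).
r to a first cousin = 1/8 (first cousins share one grandparent pair — two paths of length 4: r = 2·(1/2)^4 = 1/8).
Summing one r·B term per recipient: 1·0.25·0.223 + 4·0.125·0.319 = 0.21525.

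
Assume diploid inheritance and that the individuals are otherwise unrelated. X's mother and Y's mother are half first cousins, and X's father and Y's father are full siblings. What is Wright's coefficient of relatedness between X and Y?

0.140625

Relatedness sums over independent paths through distinct common ancestors.
X and Y are related in two ways: half second cousins through their mothers (r = 1/64) and first cousins through their fathers (r = 1/8).
r = 1/64 + 1/8 = 0.140625.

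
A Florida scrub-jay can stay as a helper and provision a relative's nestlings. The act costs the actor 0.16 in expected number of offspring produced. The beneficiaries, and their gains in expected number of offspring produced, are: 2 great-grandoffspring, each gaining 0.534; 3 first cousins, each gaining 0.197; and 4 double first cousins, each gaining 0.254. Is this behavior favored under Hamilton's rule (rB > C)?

Hamilton's rule: the trait is favored when the sum of r·B over every recipient exceeds the actor's cost C.
r to a great-grandoffspring = 0.125 (three parent–offspring links: r = (1/2)^3 = 1/8).
r to a first cousin = 0.125 (first cousins share one grandparent pair — two paths of length 4: r = 2·(1/2)^4 = 1/8).
r to a double first cousin = 1/4 (double first cousins share both grandparent pairs — four paths of length 4: r = 4·(1/2)^4 = 1/4).
Summing one r·B term per recipient: 2·0.125·0.534 + 3·0.125·0.197 + 4·0.25·0.254 = 0.461375.
0.461375 > 0.16: the indirect benefit exceeds the cost.

Yes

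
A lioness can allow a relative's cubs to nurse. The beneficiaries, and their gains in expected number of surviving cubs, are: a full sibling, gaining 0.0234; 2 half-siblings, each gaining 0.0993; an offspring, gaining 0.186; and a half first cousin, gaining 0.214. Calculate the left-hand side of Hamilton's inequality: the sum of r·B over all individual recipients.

r to a full sibling = 0.5 (full sibs share both parents — two paths of length 2: r = 2·(1/2)^2 = 1/2).
r to a half-sibling = 1/4 (half-sibs share one parent — one path of length 2: r = (1/2)^2 = 1/4).
r to an offspring = 1/2 (one parent–offspring link: r = (1/2)^1 = 1/2).
r to a half first cousin = 0.0625 (half first cousins share one grandparent — one path of length 4: r = (1/2)^4 = 1/16).
Summing one r·B term per recipient: 1·0.5·0.0234 + 2·0.25·0.0993 + 1·0.5·0.186 + 1·0.0625·0.214 = 0.167725.

0.167725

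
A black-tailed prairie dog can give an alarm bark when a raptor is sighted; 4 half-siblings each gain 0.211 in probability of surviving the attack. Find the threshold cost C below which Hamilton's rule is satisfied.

r to a half-sibling = 1/4 (half-sibs share one parent — one path of length 2: r = (1/2)^2 = 1/4).
Hamilton's rule: n·r·B > C, so the trait is favored while C < n·r·B = 4·0.25·0.211 = 0.211.

0.211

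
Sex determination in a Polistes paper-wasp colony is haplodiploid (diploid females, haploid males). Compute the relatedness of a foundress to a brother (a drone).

Her haploid brother carries none of their father's genes and a random half of their mother's genome; that half matches the maternal half of her own genome with probability 1/2: r = 1/2 · 1/2 = 1/4.

0.25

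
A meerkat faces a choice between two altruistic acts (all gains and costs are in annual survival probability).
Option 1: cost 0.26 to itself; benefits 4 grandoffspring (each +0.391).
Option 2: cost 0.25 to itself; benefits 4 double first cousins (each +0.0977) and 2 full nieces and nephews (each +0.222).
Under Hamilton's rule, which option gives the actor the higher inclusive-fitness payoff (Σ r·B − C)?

Option 1: r to a grandoffspring = 0.25.
Option 1: Σ r·B − C = (4·0.25·0.391) − 0.26 = 0.131.
Option 2: r to a double first cousin = 0.25.
Option 2: r to a full niece or nephew = 0.25.
Option 2: Σ r·B − C = (4·0.25·0.0977 + 2·0.25·0.222) − 0.25 = -0.0413.
Option 1 has the higher net inclusive-fitness payoff.

Option 1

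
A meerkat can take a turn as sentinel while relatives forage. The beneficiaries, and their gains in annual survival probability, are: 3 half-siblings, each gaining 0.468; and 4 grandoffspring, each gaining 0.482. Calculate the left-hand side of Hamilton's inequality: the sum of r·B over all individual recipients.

r to a half-sibling = 0.25 (half-sibs share one parent — one path of length 2: r = (1/2)^2 = 1/4).
r to a grandoffspring = 0.25 (two parent–offspring links: r = (1/2)^2 = 1/4).
Summing one r·B term per recipient: 3·0.25·0.468 + 4·0.25·0.482 = 0.833.

0.833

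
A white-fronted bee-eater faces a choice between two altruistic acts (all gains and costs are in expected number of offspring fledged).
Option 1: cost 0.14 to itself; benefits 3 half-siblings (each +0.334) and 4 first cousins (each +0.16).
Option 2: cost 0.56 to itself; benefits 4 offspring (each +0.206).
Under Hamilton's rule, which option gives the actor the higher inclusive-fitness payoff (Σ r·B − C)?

Option 1: r to a half-sibling = 0.25.
Option 1: r to a first cousin = 0.125.
Option 1: Σ r·B − C = (3·0.25·0.334 + 4·0.125·0.16) − 0.14 = 0.1905.
Option 2: r to an offspring = 0.5.
Option 2: Σ r·B − C = (4·0.5·0.206) − 0.56 = -0.148.
Option 1 has the higher net inclusive-fitness payoff.

Option 1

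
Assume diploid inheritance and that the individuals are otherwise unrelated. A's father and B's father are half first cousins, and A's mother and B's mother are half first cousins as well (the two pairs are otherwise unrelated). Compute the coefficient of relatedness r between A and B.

Wright's path rule: contributions from independent ancestry routes add.
A and B are related in two ways: half second cousins through their fathers (r = 1/64) and half second cousins through their mothers (r = 1/64).
r = 1/64 + 1/64 = 0.03125.

0.03125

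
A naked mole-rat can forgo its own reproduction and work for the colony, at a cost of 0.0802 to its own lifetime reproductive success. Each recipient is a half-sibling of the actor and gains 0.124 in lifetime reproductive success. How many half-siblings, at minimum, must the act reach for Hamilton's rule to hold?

3

r to a half-sibling = 0.25 (half-sibs share one parent — one path of length 2: r = (1/2)^2 = 1/4).
Hamilton's rule: n·r·B > C  ⇒  n > C/(r·B) = 0.0802/(0.25·0.124) = 2.587.
The smallest integer exceeding 2.587 is 3.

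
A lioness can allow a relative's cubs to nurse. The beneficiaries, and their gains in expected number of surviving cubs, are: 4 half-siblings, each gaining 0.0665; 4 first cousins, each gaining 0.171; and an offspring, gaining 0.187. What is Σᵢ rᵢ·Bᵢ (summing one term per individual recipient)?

0.2455

r to a half-sibling = 1/4 (half-sibs share one parent — one path of length 2: r = (1/2)^2 = 1/4).
r to a first cousin = 0.125 (first cousins share one grandparent pair — two paths of length 4: r = 2·(1/2)^4 = 1/8).
r to an offspring = 1/2 (one parent–offspring link: r = (1/2)^1 = 1/2).
Summing one r·B term per recipient: 4·0.25·0.0665 + 4·0.125·0.171 + 1·0.5·0.187 = 0.2455.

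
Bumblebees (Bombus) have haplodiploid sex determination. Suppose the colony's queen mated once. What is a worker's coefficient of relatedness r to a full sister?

Haplodiploid full sisters inherit their father's entire haploid genome identically (contributing 1/2) and on average half of their mother's contribution (1/2 · 1/2 = 1/4); r = 1/2 + 1/4 = 3/4.

0.75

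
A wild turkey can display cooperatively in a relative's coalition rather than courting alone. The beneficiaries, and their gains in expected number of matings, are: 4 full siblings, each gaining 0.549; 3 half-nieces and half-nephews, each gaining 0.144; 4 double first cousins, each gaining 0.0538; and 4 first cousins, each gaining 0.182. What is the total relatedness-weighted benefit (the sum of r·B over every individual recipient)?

r to a full sibling = 0.5 (full sibs share both parents — two paths of length 2: r = 2·(1/2)^2 = 1/2).
r to a half-niece or half-nephew = 1/8 (half-aunt/uncle↔niece/nephew: one path of length 3: r = (1/2)^3 = 1/8).
r to a double first cousin = 1/4 (double first cousins share both grandparent pairs — four paths of length 4: r = 4·(1/2)^4 = 1/4).
r to a first cousin = 0.125 (first cousins share one grandparent pair — two paths of length 4: r = 2·(1/2)^4 = 1/8).
Summing one r·B term per recipient: 4·0.5·0.549 + 3·0.125·0.144 + 4·0.25·0.0538 + 4·0.125·0.182 = 1.2968.

1.2968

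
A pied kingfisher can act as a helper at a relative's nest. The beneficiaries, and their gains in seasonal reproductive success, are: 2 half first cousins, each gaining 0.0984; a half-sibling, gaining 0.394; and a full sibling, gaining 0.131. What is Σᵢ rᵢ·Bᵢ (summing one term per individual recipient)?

0.1763

r to a half first cousin = 0.0625 (half first cousins share one grandparent — one path of length 4: r = (1/2)^4 = 1/16).
r to a half-sibling = 1/4 (half-sibs share one parent — one path of length 2: r = (1/2)^2 = 1/4).
r to a full sibling = 0.5 (full sibs share both parents — two paths of length 2: r = 2·(1/2)^2 = 1/2).
Summing one r·B term per recipient: 2·0.0625·0.0984 + 1·0.25·0.394 + 1·0.5·0.131 = 0.1763.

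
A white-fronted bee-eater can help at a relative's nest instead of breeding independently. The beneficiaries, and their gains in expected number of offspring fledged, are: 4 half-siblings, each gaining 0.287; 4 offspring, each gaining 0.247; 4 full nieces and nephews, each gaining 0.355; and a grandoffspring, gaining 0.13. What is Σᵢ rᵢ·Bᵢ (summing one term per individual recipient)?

1.1685

r to a half-sibling = 1/4 (half-sibs share one parent — one path of length 2: r = (1/2)^2 = 1/4).
r to an offspring = 1/2 (one parent–offspring link: r = (1/2)^1 = 1/2).
r to a full niece or nephew = 0.25 (full aunt/uncle↔niece/nephew: two paths of length 3 through the shared grandparent pair: r = 2·(1/2)^3 = 1/4).
r to a grandoffspring = 0.25 (two parent–offspring links: r = (1/2)^2 = 1/4).
Summing one r·B term per recipient: 4·0.25·0.287 + 4·0.5·0.247 + 4·0.25·0.355 + 1·0.25·0.13 = 1.1685.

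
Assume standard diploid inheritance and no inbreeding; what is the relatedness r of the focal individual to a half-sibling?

Each parent–offspring link contributes a factor of 1/2, and independent paths through distinct common ancestors add.
Half-sibs share one parent — one path of length 2: r = (1/2)^2 = 1/4.

0.25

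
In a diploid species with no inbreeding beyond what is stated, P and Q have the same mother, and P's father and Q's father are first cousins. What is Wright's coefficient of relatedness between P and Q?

Independent pedigree routes through distinct common ancestors add.
P and Q are related in two ways: half-sibs through their shared mother (r = 1/4) and second cousins through their fathers (r = 1/32).
r = 1/4 + 1/32 = 0.28125.

0.28125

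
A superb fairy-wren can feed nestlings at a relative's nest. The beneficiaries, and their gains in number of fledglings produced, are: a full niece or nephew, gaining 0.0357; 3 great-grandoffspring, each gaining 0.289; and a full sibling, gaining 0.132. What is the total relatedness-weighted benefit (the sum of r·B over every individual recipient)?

0.1833

r to a full niece or nephew = 1/4 (full aunt/uncle↔niece/nephew: two paths of length 3 through the shared grandparent pair: r = 2·(1/2)^3 = 1/4).
r to a great-grandoffspring = 1/8 (three parent–offspring links: r = (1/2)^3 = 1/8).
r to a full sibling = 0.5 (full sibs share both parents — two paths of length 2: r = 2·(1/2)^2 = 1/2).
Summing one r·B term per recipient: 1·0.25·0.0357 + 3·0.125·0.289 + 1·0.5·0.132 = 0.1833.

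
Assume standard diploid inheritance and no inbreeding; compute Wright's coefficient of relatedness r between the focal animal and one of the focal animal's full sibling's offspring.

0.25

Each parent–offspring link contributes a factor of 1/2, and independent paths through distinct common ancestors add.
Full aunt/uncle↔niece/nephew: two paths of length 3 through the shared grandparent pair: r = 2·(1/2)^3 = 1/4.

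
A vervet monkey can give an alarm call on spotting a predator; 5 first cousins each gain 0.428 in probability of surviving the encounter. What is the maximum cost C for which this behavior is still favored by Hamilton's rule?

0.2675

r to a first cousin = 1/8 (first cousins share one grandparent pair — two paths of length 4: r = 2·(1/2)^4 = 1/8).
Hamilton's rule: n·r·B > C, so the trait is favored while C < n·r·B = 5·0.125·0.428 = 0.2675.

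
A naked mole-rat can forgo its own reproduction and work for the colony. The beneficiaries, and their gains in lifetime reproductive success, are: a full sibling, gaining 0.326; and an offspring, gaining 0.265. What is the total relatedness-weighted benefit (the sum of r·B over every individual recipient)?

0.2955

r to a full sibling = 0.5 (full sibs share both parents — two paths of length 2: r = 2·(1/2)^2 = 1/2).
r to an offspring = 1/2 (one parent–offspring link: r = (1/2)^1 = 1/2).
Summing one r·B term per recipient: 1·0.5·0.326 + 1·0.5·0.265 = 0.2955.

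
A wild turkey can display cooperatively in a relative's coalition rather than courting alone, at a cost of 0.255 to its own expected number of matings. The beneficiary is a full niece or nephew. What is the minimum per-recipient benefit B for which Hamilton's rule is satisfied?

r to a full niece or nephew = 1/4 (full aunt/uncle↔niece/nephew: two paths of length 3 through the shared grandparent pair: r = 2·(1/2)^3 = 1/4).
Hamilton's rule with n recipients of equal r: n·r·B > C, so B > C/(n·r) = 0.255/(1·0.25) = 1.02.

1.02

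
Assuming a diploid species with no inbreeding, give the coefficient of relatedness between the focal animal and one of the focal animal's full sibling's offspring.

0.25

Each parent–offspring link contributes a factor of 1/2, and independent paths through distinct common ancestors add.
Full aunt/uncle↔niece/nephew: two paths of length 3 through the shared grandparent pair: r = 2·(1/2)^3 = 1/4.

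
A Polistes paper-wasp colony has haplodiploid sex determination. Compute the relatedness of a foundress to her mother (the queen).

One meiotic link between diploid queen and diploid daughter: r = 1/2.

0.5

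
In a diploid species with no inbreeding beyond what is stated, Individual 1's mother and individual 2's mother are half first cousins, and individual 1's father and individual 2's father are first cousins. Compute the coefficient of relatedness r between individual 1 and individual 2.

0.046875

With two independent routes of shared ancestry, r is the sum of the two contributions.
Individual 1 and individual 2 are related in two ways: half second cousins through their mothers (r = 1/64) and second cousins through their fathers (r = 1/32).
r = 1/64 + 1/32 = 3/64 = 0.046875.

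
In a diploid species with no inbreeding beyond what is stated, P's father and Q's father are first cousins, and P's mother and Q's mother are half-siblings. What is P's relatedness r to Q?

Relatedness sums over independent paths through distinct common ancestors.
P and Q are related in two ways: second cousins through their fathers (r = 1/32) and half first cousins through their mothers (r = 1/16).
r = 1/32 + 1/16 = 0.09375.

0.09375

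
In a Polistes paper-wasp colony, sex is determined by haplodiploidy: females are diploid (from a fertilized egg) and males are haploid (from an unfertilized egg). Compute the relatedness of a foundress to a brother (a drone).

0.25

Her haploid brother carries none of their father's genes and a random half of their mother's genome; that half matches the maternal half of her own genome with probability 1/2: r = 1/2 · 1/2 = 1/4.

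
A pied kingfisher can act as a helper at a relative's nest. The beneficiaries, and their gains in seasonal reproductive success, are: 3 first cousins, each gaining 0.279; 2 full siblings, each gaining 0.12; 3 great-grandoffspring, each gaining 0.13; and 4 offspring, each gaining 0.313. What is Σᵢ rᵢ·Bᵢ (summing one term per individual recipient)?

r to a first cousin = 0.125 (first cousins share one grandparent pair — two paths of length 4: r = 2·(1/2)^4 = 1/8).
r to a full sibling = 1/2 (full sibs share both parents — two paths of length 2: r = 2·(1/2)^2 = 1/2).
r to a great-grandoffspring = 1/8 (three parent–offspring links: r = (1/2)^3 = 1/8).
r to an offspring = 0.5 (one parent–offspring link: r = (1/2)^1 = 1/2).
Summing one r·B term per recipient: 3·0.125·0.279 + 2·0.5·0.12 + 3·0.125·0.13 + 4·0.5·0.313 = 0.899375.

0.899375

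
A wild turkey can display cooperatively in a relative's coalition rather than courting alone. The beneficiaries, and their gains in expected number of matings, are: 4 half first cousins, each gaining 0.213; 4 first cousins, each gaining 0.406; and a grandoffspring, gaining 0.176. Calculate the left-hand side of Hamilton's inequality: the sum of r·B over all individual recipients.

0.30025

r to a half first cousin = 0.0625 (half first cousins share one grandparent — one path of length 4: r = (1/2)^4 = 1/16).
r to a first cousin = 1/8 (first cousins share one grandparent pair — two paths of length 4: r = 2·(1/2)^4 = 1/8).
r to a grandoffspring = 1/4 (two parent–offspring links: r = (1/2)^2 = 1/4).
Summing one r·B term per recipient: 4·0.0625·0.213 + 4·0.125·0.406 + 1·0.25·0.176 = 0.30025.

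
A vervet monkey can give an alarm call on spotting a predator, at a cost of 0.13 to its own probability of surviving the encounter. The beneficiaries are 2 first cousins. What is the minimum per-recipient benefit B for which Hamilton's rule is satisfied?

r to a first cousin = 0.125 (first cousins share one grandparent pair — two paths of length 4: r = 2·(1/2)^4 = 1/8).
Hamilton's rule with n recipients of equal r: n·r·B > C, so B > C/(n·r) = 0.13/(2·0.125) = 0.52.

0.52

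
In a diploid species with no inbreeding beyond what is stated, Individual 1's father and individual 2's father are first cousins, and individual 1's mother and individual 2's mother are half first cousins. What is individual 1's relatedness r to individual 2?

0.046875

With two independent routes of shared ancestry, r is the sum of the two contributions.
Individual 1 and individual 2 are related in two ways: second cousins through their fathers (r = 1/32) and half second cousins through their mothers (r = 1/64).
r = 1/32 + 1/64 = 3/64 = 0.046875.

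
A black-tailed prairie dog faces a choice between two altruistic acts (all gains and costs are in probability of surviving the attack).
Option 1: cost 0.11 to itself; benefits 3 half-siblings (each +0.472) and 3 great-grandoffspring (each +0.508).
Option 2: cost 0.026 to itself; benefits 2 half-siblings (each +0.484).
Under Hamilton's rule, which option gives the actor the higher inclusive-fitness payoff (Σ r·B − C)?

Option 1

Option 1: r to a half-sibling = 0.25.
Option 1: r to a great-grandoffspring = 0.125.
Option 1: Σ r·B − C = (3·0.25·0.472 + 3·0.125·0.508) − 0.11 = 0.4345.
Option 2: r to a half-sibling = 0.25.
Option 2: Σ r·B − C = (2·0.25·0.484) − 0.026 = 0.216.
Option 1 has the higher net inclusive-fitness payoff.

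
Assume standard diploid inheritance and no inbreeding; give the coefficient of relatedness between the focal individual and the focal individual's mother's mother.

Each parent–offspring link contributes a factor of 1/2, and independent paths through distinct common ancestors add.
Two parent–offspring links: r = (1/2)^2 = 1/4.

0.25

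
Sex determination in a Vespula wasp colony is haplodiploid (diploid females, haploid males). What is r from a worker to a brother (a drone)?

0.25

Her haploid brother carries none of their father's genes and a random half of their mother's genome; that half matches the maternal half of her own genome with probability 1/2: r = 1/2 · 1/2 = 1/4.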